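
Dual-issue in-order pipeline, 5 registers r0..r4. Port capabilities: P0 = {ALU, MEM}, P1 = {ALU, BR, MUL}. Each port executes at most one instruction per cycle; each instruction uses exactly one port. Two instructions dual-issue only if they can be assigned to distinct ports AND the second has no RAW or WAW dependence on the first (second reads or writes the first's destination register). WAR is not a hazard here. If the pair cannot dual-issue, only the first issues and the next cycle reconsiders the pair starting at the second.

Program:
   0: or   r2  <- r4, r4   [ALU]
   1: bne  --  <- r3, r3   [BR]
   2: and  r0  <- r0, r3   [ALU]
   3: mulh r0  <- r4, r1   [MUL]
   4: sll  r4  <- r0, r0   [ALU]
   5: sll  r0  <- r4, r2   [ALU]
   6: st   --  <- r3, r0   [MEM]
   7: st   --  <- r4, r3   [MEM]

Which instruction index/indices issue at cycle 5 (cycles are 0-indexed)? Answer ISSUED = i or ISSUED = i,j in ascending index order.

ISSUED = 6

0. or+bne @i0+i1  | 2-wide
1. and @i2  | WAW r0
2. mulh @i3  | RAW r0
3. sll @i4  | RAW r4
4. sll @i5  | RAW r0
5. st @i6  | no-port MEM/MEM
6. st @i7  | tail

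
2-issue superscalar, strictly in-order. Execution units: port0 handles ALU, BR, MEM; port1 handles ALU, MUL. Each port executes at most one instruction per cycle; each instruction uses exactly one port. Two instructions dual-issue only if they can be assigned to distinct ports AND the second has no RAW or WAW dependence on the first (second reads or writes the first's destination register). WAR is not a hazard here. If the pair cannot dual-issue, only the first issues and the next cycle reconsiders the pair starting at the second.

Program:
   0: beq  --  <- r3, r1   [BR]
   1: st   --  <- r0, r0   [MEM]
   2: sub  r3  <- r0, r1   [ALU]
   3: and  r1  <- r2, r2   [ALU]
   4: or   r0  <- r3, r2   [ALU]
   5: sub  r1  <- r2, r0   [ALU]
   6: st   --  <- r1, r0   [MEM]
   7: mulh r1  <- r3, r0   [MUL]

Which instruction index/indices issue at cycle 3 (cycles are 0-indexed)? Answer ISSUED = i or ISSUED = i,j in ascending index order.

ISSUED = 5

c0: i0 beq  no-port BR/MEM
c1: i1&i2 st sub  dual
c2: i3&i4 and or  dual
c3: i5 sub  RAW r1
c4: i6&i7 st mulh  dual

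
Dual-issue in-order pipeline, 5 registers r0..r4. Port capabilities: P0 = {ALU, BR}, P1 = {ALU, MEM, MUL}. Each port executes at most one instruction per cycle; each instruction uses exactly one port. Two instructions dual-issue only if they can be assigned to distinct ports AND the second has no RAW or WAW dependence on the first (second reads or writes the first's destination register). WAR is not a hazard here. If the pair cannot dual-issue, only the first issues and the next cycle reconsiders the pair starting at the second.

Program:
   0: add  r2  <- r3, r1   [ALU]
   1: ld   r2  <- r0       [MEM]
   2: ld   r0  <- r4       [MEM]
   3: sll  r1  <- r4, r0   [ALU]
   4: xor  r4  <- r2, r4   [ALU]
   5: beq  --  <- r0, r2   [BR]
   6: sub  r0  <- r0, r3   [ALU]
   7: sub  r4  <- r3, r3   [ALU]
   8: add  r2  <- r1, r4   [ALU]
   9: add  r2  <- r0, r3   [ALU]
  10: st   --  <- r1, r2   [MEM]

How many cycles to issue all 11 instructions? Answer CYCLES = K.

CYCLES = 9

[0] i0  add.ALU  -- WAW r2
[1] i1  ld.MEM  -- no-port MEM/MEM
[2] i2  ld.MEM  -- RAW r0
[3] i3+i4  sll.ALU xor.ALU  -- pair
[4] i5+i6  beq.BR sub.ALU  -- pair
[5] i7  sub.ALU  -- RAW r4
[6] i8  add.ALU  -- WAW r2
[7] i9  add.ALU  -- RAW r2
[8] i10  st.MEM  -- tail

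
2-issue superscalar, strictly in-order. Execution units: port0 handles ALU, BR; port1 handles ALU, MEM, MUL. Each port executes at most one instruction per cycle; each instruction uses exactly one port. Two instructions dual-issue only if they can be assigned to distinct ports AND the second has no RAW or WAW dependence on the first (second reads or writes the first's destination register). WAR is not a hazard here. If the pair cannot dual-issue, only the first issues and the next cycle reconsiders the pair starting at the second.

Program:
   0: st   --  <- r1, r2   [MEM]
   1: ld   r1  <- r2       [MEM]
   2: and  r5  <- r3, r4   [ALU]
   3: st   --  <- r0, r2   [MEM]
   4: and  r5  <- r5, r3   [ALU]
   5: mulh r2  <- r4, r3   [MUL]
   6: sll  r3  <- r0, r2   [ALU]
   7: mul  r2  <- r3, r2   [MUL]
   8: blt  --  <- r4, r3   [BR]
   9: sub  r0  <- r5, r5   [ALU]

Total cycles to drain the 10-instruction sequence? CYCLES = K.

0. st.MEM @i0  | no-port MEM/MEM
1. ld.MEM+and.ALU @i1/i2  | 2-wide
2. st.MEM+and.ALU @i3/i4  | 2-wide
3. mulh.MUL @i5  | RAW r2
4. sll.ALU @i6  | RAW r3
5. mul.MUL+blt.BR @i7/i8  | 2-wide
6. sub.ALU @i9  | tail

CYCLES = 7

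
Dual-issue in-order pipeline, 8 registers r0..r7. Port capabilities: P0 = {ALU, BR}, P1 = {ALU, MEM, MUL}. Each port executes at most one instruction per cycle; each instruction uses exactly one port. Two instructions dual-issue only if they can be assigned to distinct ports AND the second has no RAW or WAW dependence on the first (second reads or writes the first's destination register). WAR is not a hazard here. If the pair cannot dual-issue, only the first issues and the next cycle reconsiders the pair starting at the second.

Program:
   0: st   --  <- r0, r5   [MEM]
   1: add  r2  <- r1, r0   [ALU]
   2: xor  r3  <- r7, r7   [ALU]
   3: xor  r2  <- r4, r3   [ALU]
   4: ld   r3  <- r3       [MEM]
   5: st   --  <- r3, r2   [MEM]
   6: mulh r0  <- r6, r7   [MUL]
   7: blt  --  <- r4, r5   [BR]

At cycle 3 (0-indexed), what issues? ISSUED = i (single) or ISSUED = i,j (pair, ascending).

ISSUED = 5

c0: i0,i1 st add  pair
c1: i2 xor  RAW r3
c2: i3,i4 xor ld  pair
c3: i5 st  no-port MEM/MUL
c4: i6,i7 mulh blt  pair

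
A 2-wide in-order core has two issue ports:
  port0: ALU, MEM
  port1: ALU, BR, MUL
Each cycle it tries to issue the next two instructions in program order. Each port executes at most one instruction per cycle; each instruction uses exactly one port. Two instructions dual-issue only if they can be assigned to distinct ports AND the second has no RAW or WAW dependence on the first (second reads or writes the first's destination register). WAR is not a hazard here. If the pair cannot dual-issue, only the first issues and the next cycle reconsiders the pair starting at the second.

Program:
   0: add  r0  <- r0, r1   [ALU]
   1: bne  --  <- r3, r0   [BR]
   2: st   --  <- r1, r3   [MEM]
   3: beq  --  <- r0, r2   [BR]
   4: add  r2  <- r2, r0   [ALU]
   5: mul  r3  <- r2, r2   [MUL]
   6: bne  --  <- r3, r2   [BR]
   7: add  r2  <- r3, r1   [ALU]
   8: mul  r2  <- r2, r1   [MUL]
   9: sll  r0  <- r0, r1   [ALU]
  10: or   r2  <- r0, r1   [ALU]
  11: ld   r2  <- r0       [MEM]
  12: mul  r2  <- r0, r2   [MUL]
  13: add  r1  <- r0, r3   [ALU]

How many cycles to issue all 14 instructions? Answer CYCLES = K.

[0] i0  add.ALU  -- RAW r0
[1] i1+i2  bne.BR+st.MEM  -- pair
[2] i3+i4  beq.BR+add.ALU  -- pair
[3] i5  mul.MUL  -- no-port MUL/BR
[4] i6+i7  bne.BR+add.ALU  -- pair
[5] i8+i9  mul.MUL+sll.ALU  -- pair
[6] i10  or.ALU  -- WAW r2
[7] i11  ld.MEM  -- RAW+WAW r2
[8] i12+i13  mul.MUL+add.ALU  -- pair

CYCLES = 9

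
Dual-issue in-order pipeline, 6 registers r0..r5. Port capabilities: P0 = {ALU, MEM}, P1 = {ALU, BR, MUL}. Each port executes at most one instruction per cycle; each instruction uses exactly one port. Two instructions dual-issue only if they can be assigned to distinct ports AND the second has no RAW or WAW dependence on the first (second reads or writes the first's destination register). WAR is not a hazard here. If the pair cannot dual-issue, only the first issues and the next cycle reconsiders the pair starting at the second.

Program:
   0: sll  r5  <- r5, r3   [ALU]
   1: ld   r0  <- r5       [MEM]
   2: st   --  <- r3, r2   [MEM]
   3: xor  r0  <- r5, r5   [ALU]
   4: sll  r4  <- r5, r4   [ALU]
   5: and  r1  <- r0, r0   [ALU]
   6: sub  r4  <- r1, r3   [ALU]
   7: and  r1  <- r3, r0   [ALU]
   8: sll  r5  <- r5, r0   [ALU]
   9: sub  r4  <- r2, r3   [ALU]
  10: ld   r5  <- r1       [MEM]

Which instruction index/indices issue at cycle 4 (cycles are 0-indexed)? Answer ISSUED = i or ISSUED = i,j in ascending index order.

ISSUED = 6,7

t=0 i0:sll.ALU ; RAW r5
t=1 i1:ld.MEM ; no-port MEM/MEM
t=2 i2+i3:st.MEM xor.ALU ; 2-wide
t=3 i4+i5:sll.ALU and.ALU ; 2-wide
t=4 i6+i7:sub.ALU and.ALU ; 2-wide
t=5 i8+i9:sll.ALU sub.ALU ; 2-wide
t=6 i10:ld.MEM ; tail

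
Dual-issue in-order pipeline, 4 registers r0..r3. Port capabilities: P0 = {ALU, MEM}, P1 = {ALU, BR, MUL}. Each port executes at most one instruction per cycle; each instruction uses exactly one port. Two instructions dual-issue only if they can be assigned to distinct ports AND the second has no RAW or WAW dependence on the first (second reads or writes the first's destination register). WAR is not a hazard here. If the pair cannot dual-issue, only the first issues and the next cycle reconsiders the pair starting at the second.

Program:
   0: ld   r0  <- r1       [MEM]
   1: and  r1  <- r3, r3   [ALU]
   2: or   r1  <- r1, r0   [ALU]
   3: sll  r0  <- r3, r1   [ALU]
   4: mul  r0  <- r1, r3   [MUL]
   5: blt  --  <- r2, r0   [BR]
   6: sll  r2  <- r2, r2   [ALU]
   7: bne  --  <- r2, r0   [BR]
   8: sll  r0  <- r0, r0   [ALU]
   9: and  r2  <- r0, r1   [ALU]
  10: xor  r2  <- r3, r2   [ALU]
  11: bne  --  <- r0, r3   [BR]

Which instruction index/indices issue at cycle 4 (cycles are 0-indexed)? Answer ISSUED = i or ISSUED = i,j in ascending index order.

[0] i0+i1  ld.MEM and.ALU  -- 2-wide
[1] i2  or.ALU  -- RAW r1
[2] i3  sll.ALU  -- WAW r0
[3] i4  mul.MUL  -- no-port MUL/BR
[4] i5+i6  blt.BR sll.ALU  -- 2-wide
[5] i7+i8  bne.BR sll.ALU  -- 2-wide
[6] i9  and.ALU  -- RAW+WAW r2
[7] i10+i11  xor.ALU bne.BR  -- 2-wide

ISSUED = 5,6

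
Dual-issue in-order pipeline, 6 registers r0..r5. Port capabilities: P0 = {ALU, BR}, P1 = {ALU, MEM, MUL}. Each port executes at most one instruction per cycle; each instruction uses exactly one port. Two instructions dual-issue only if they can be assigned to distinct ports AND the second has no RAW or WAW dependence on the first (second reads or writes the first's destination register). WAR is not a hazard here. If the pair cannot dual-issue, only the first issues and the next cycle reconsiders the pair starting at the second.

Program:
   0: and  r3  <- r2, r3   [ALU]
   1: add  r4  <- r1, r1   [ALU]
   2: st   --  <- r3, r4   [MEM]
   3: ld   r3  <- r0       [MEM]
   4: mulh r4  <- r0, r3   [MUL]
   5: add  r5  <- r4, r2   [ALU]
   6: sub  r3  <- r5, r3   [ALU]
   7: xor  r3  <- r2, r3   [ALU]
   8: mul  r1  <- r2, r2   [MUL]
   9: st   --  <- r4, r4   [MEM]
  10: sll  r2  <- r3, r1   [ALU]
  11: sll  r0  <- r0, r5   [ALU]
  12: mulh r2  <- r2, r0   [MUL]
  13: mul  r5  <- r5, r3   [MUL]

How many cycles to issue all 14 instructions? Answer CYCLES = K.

CYCLES = 11

0. and.ALU;add.ALU @i0,i1  | pair
1. st.MEM @i2  | no-port MEM/MEM
2. ld.MEM @i3  | no-port MEM/MUL
3. mulh.MUL @i4  | RAW r4
4. add.ALU @i5  | RAW r5
5. sub.ALU @i6  | RAW+WAW r3
6. xor.ALU;mul.MUL @i7,i8  | pair
7. st.MEM;sll.ALU @i9,i10  | pair
8. sll.ALU @i11  | RAW r0
9. mulh.MUL @i12  | no-port MUL/MUL
10. mul.MUL @i13  | tail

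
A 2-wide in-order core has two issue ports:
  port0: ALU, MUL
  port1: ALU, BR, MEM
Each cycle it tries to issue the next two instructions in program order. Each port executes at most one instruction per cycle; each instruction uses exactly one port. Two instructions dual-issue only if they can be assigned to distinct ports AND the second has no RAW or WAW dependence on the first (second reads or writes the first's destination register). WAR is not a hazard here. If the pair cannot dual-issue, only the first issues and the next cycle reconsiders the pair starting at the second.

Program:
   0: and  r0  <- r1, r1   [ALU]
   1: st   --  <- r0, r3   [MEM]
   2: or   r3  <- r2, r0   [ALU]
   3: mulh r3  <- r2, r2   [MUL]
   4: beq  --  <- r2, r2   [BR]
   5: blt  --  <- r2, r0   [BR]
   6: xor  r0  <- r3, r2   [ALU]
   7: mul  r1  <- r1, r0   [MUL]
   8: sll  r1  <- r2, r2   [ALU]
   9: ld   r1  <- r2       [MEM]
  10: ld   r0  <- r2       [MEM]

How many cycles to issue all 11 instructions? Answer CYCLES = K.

CYCLES = 8

c0: i0 and.ALU  RAW r0
c1: i1+i2 st.MEM;or.ALU  pair
c2: i3+i4 mulh.MUL;beq.BR  pair
c3: i5+i6 blt.BR;xor.ALU  pair
c4: i7 mul.MUL  WAW r1
c5: i8 sll.ALU  WAW r1
c6: i9 ld.MEM  no-port MEM/MEM
c7: i10 ld.MEM  tail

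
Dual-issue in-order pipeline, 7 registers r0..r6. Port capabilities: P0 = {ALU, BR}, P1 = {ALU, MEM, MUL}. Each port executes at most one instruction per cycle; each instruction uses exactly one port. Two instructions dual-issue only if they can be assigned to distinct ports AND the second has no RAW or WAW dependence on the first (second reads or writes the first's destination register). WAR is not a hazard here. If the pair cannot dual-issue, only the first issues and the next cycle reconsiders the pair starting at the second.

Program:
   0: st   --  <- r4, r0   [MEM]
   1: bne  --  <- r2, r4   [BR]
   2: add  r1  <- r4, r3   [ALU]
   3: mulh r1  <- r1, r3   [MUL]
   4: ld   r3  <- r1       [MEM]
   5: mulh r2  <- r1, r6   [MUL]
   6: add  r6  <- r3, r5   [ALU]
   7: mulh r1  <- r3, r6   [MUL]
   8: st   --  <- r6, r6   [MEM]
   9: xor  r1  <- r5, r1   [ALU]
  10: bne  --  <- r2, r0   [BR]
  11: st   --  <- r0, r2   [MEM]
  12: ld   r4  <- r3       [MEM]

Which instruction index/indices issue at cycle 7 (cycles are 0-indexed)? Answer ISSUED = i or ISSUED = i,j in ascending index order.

0. st bne @i0,i1  | dual
1. add @i2  | RAW+WAW r1
2. mulh @i3  | no-port MUL/MEM
3. ld @i4  | no-port MEM/MUL
4. mulh add @i5,i6  | dual
5. mulh @i7  | no-port MUL/MEM
6. st xor @i8,i9  | dual
7. bne st @i10,i11  | dual
8. ld @i12  | tail

ISSUED = 10,11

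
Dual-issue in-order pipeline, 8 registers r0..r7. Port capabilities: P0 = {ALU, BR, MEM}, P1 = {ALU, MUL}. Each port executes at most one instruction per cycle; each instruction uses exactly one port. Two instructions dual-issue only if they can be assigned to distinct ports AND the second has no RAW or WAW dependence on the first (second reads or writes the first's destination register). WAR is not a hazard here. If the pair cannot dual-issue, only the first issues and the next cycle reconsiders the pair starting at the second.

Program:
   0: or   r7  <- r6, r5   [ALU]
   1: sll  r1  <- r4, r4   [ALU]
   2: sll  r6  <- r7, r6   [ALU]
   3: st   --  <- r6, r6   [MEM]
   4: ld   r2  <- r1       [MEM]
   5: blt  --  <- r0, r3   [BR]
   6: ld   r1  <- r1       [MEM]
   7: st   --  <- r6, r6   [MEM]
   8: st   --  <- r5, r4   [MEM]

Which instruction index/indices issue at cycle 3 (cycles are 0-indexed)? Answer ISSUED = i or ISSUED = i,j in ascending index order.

#0 head=0: or.ALU/sll.ALU i0/i1 pair
#1 head=2: sll.ALU i2 RAW r6
#2 head=3: st.MEM i3 no-port MEM/MEM
#3 head=4: ld.MEM i4 no-port MEM/BR
#4 head=5: blt.BR i5 no-port BR/MEM
#5 head=6: ld.MEM i6 no-port MEM/MEM
#6 head=7: st.MEM i7 no-port MEM/MEM
#7 head=8: st.MEM i8 tail

ISSUED = 4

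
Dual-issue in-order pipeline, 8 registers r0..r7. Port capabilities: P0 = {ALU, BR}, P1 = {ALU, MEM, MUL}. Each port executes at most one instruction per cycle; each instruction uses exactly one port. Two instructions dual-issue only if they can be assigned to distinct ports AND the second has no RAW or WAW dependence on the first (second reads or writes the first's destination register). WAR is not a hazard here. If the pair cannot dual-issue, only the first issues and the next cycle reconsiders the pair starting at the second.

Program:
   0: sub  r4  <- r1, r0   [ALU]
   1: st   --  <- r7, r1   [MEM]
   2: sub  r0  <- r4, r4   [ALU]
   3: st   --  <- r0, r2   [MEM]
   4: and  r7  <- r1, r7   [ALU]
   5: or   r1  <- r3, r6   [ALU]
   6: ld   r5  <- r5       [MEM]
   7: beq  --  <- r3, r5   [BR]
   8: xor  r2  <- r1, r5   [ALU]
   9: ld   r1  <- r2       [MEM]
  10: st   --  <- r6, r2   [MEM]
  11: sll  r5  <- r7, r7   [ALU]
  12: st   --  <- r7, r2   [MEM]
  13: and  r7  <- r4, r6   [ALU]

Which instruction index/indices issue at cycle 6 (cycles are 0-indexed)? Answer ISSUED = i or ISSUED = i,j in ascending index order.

#0 head=0: sub;st i0/i1 dual
#1 head=2: sub i2 RAW r0
#2 head=3: st;and i3/i4 dual
#3 head=5: or;ld i5/i6 dual
#4 head=7: beq;xor i7/i8 dual
#5 head=9: ld i9 no-port MEM/MEM
#6 head=10: st;sll i10/i11 dual
#7 head=12: st;and i12/i13 dual

ISSUED = 10,11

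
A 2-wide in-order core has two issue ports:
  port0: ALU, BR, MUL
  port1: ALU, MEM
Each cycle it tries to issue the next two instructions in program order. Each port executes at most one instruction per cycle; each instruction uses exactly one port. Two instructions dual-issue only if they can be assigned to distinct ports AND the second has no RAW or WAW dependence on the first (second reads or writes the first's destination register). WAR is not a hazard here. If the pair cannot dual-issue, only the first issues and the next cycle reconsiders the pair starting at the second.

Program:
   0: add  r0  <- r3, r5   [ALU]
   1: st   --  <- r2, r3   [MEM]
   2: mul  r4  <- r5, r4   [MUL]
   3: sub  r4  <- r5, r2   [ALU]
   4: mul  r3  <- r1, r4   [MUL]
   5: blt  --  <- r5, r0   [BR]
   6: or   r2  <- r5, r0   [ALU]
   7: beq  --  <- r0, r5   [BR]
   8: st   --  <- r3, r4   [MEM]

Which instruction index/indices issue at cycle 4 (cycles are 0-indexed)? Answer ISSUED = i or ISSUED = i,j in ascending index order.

c0: i0/i1 add/st  dual
c1: i2 mul  WAW r4
c2: i3 sub  RAW r4
c3: i4 mul  no-port MUL/BR
c4: i5/i6 blt/or  dual
c5: i7/i8 beq/st  dual

ISSUED = 5,6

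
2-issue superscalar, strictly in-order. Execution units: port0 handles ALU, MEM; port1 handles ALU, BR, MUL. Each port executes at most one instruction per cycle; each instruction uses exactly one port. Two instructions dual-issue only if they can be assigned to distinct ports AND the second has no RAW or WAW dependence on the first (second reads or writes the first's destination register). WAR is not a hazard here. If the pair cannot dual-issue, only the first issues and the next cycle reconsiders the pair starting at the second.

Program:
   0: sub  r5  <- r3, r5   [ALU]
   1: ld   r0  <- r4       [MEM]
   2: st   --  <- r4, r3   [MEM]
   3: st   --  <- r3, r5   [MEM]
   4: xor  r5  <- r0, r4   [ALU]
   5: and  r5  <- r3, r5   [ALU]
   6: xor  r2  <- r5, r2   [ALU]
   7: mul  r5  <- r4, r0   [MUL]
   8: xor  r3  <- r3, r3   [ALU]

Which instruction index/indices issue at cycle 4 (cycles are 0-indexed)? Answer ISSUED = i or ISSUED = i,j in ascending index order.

ISSUED = 6,7

0. sub.ALU ld.MEM @i0/i1  | pair
1. st.MEM @i2  | no-port MEM/MEM
2. st.MEM xor.ALU @i3/i4  | pair
3. and.ALU @i5  | RAW r5
4. xor.ALU mul.MUL @i6/i7  | pair
5. xor.ALU @i8  | tail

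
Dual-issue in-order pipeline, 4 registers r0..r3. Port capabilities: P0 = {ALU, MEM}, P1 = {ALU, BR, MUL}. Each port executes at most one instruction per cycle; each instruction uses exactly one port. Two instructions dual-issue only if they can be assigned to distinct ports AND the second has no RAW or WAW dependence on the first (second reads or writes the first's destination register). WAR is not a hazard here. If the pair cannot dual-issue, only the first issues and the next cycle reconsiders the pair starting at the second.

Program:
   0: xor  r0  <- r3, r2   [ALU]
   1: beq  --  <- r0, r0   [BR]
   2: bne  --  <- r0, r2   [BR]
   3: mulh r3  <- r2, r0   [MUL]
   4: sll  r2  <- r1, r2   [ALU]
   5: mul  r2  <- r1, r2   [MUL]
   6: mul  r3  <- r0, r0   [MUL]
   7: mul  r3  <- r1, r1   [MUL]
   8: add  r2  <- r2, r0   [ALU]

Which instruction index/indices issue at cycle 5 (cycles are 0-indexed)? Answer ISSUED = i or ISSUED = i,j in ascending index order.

c0: i0 xor  RAW r0
c1: i1 beq  no-port BR/BR
c2: i2 bne  no-port BR/MUL
c3: i3+i4 mulh sll  2-wide
c4: i5 mul  no-port MUL/MUL
c5: i6 mul  no-port MUL/MUL
c6: i7+i8 mul add  2-wide

ISSUED = 6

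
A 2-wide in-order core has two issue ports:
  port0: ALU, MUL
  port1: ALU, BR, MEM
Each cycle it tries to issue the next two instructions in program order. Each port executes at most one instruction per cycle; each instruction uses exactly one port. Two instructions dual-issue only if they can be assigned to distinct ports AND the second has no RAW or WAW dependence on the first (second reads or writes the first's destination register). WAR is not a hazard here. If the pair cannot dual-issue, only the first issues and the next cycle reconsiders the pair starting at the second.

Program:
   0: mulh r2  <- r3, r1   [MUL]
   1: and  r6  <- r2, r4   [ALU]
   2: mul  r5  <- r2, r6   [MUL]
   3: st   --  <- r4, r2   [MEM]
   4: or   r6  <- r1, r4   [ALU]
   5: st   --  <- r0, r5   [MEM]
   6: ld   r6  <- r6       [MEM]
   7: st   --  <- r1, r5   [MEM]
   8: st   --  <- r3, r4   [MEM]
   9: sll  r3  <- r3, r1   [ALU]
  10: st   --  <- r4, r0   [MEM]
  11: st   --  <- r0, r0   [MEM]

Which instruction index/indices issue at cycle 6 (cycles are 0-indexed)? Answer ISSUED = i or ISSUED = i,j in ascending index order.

c0: i0 mulh  RAW r2
c1: i1 and  RAW r6
c2: i2&i3 mul/st  2-wide
c3: i4&i5 or/st  2-wide
c4: i6 ld  no-port MEM/MEM
c5: i7 st  no-port MEM/MEM
c6: i8&i9 st/sll  2-wide
c7: i10 st  no-port MEM/MEM
c8: i11 st  tail

ISSUED = 8,9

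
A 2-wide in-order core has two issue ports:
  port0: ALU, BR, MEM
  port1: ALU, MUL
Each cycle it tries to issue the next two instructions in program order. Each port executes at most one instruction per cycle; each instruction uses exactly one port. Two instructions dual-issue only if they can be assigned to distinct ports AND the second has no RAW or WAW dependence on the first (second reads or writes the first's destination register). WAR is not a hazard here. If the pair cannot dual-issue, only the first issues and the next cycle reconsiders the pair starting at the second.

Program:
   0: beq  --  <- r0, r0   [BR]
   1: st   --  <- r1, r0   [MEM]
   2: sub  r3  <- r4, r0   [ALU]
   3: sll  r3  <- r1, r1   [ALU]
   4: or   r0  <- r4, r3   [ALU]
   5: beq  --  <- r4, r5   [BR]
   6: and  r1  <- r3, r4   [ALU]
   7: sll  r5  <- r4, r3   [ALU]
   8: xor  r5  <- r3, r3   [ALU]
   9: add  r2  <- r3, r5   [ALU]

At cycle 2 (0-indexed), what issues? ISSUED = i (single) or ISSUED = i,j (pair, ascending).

#0 head=0: beq i0 no-port BR/MEM
#1 head=1: st+sub i1+i2 dual
#2 head=3: sll i3 RAW r3
#3 head=4: or+beq i4+i5 dual
#4 head=6: and+sll i6+i7 dual
#5 head=8: xor i8 RAW r5
#6 head=9: add i9 tail

ISSUED = 3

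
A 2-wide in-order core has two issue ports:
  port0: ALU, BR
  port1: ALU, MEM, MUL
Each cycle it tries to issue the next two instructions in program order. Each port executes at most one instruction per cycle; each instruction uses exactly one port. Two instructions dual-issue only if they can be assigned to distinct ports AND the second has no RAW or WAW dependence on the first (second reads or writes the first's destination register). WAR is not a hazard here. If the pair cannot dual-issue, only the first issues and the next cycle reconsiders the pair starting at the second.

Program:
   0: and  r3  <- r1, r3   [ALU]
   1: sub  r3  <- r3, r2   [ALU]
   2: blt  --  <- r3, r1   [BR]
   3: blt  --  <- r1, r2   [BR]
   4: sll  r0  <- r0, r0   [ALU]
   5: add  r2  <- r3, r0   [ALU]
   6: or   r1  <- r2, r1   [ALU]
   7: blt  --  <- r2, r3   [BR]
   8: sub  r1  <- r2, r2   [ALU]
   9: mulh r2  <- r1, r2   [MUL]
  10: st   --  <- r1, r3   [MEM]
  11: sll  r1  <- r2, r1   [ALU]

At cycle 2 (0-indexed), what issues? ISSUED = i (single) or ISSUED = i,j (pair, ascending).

[0] i0  and  -- RAW+WAW r3
[1] i1  sub  -- RAW r3
[2] i2  blt  -- no-port BR/BR
[3] i3&i4  blt sll  -- pair
[4] i5  add  -- RAW r2
[5] i6&i7  or blt  -- pair
[6] i8  sub  -- RAW r1
[7] i9  mulh  -- no-port MUL/MEM
[8] i10&i11  st sll  -- pair

ISSUED = 2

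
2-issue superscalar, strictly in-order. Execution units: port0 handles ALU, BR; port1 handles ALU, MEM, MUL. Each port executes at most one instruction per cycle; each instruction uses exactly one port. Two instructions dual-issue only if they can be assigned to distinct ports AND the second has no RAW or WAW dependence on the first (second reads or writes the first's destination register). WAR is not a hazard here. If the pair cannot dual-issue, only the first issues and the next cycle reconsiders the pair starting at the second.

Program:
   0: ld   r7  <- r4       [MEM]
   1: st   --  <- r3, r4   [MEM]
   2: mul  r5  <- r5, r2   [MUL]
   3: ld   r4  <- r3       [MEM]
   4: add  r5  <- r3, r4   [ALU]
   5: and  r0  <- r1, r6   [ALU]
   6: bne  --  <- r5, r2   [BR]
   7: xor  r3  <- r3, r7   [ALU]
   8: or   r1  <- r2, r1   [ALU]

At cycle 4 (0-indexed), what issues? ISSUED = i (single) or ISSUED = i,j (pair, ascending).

ISSUED = 4,5

t=0 i0:ld.MEM ; no-port MEM/MEM
t=1 i1:st.MEM ; no-port MEM/MUL
t=2 i2:mul.MUL ; no-port MUL/MEM
t=3 i3:ld.MEM ; RAW r4
t=4 i4/i5:add.ALU;and.ALU ; 2-wide
t=5 i6/i7:bne.BR;xor.ALU ; 2-wide
t=6 i8:or.ALU ; tail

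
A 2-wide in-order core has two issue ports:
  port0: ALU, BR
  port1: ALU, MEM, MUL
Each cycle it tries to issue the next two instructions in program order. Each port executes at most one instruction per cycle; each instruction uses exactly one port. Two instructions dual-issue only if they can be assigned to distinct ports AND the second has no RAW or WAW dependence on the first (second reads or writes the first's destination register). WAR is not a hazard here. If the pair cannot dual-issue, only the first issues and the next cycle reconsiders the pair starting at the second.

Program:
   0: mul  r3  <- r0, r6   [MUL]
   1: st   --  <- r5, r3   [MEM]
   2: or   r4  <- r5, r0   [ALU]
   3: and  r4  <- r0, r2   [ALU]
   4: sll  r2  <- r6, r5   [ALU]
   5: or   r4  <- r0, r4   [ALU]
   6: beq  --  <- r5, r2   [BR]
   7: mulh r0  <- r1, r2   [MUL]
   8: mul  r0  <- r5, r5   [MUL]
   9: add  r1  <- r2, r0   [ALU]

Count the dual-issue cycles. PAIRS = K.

t=0 i0:mul.MUL ; no-port MUL/MEM
t=1 i1&i2:st.MEM/or.ALU ; 2-wide
t=2 i3&i4:and.ALU/sll.ALU ; 2-wide
t=3 i5&i6:or.ALU/beq.BR ; 2-wide
t=4 i7:mulh.MUL ; no-port MUL/MUL
t=5 i8:mul.MUL ; RAW r0
t=6 i9:add.ALU ; tail

PAIRS = 3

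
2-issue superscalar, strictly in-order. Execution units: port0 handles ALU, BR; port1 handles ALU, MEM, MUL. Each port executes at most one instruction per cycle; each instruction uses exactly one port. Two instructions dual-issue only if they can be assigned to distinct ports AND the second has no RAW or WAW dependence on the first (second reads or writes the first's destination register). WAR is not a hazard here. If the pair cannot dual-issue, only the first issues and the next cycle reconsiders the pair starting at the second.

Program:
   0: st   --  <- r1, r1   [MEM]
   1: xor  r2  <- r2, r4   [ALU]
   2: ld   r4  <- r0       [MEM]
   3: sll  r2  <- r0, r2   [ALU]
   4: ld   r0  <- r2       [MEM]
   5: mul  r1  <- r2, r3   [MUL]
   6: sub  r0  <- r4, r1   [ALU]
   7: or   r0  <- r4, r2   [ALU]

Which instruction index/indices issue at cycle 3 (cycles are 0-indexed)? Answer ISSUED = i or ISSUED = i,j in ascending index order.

ISSUED = 5

0. st.MEM/xor.ALU @i0+i1  | dual
1. ld.MEM/sll.ALU @i2+i3  | dual
2. ld.MEM @i4  | no-port MEM/MUL
3. mul.MUL @i5  | RAW r1
4. sub.ALU @i6  | WAW r0
5. or.ALU @i7  | tail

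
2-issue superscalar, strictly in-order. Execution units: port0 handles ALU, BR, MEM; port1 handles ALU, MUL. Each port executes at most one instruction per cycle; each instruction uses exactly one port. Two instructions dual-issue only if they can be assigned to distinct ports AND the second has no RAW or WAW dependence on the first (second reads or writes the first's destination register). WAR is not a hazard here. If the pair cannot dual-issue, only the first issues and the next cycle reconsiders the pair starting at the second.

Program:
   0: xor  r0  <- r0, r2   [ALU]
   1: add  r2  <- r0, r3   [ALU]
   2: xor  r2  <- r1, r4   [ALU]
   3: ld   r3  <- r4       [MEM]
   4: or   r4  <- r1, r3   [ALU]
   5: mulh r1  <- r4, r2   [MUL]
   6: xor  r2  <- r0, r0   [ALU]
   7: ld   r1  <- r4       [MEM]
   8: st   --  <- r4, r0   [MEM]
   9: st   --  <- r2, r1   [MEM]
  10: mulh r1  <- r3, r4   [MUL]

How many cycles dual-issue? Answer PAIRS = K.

PAIRS = 3

  cy0 -> i0 (xor.ALU) RAW r0
  cy1 -> i1 (add.ALU) WAW r2
  cy2 -> i2&i3 (xor.ALU ld.MEM) pair
  cy3 -> i4 (or.ALU) RAW r4
  cy4 -> i5&i6 (mulh.MUL xor.ALU) pair
  cy5 -> i7 (ld.MEM) no-port MEM/MEM
  cy6 -> i8 (st.MEM) no-port MEM/MEM
  cy7 -> i9&i10 (st.MEM mulh.MUL) pair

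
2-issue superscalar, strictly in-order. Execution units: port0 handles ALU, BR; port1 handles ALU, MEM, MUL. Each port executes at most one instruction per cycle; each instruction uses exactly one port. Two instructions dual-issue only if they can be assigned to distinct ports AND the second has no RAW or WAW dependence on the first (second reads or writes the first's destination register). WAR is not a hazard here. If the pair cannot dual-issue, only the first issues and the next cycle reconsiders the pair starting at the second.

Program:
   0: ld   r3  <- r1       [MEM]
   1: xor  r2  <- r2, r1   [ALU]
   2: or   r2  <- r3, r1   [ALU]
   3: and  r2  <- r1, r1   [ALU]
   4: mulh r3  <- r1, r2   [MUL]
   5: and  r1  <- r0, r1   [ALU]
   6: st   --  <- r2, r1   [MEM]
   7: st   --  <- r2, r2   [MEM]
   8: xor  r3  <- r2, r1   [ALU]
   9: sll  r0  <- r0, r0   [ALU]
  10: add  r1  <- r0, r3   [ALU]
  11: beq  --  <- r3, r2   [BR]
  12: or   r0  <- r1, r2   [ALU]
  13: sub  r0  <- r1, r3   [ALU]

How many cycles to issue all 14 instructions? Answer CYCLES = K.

CYCLES = 10

c0: i0/i1 ld;xor  2-wide
c1: i2 or  WAW r2
c2: i3 and  RAW r2
c3: i4/i5 mulh;and  2-wide
c4: i6 st  no-port MEM/MEM
c5: i7/i8 st;xor  2-wide
c6: i9 sll  RAW r0
c7: i10/i11 add;beq  2-wide
c8: i12 or  WAW r0
c9: i13 sub  tail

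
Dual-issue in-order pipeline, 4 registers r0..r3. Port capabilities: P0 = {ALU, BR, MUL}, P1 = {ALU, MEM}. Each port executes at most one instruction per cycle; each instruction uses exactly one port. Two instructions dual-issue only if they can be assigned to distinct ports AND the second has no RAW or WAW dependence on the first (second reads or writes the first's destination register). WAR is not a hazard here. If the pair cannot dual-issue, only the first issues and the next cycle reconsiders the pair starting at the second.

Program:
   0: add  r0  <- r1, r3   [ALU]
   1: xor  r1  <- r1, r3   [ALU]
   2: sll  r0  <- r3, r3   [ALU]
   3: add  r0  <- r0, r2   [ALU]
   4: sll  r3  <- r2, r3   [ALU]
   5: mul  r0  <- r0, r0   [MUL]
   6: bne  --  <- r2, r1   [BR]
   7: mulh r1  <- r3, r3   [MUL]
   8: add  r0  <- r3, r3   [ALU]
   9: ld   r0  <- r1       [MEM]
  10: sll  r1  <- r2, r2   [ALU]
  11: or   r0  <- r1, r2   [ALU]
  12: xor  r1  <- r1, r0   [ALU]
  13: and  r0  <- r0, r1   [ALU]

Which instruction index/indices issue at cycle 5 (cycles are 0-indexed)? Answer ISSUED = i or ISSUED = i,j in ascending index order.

[0] i0+i1  add/xor  -- pair
[1] i2  sll  -- RAW+WAW r0
[2] i3+i4  add/sll  -- pair
[3] i5  mul  -- no-port MUL/BR
[4] i6  bne  -- no-port BR/MUL
[5] i7+i8  mulh/add  -- pair
[6] i9+i10  ld/sll  -- pair
[7] i11  or  -- RAW r0
[8] i12  xor  -- RAW r1
[9] i13  and  -- tail

ISSUED = 7,8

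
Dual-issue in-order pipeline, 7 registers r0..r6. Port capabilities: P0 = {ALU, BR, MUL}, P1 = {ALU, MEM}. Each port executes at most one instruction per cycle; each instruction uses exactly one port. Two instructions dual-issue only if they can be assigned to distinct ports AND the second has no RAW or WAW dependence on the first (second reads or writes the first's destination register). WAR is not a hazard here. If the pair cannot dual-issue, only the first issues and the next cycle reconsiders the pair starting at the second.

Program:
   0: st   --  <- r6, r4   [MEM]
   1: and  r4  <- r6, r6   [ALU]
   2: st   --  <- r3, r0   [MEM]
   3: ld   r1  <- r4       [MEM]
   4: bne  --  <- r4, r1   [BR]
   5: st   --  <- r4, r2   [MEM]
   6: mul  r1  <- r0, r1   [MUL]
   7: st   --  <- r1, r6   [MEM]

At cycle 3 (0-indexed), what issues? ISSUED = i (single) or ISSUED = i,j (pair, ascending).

t=0 i0&i1:st and ; 2-wide
t=1 i2:st ; no-port MEM/MEM
t=2 i3:ld ; RAW r1
t=3 i4&i5:bne st ; 2-wide
t=4 i6:mul ; RAW r1
t=5 i7:st ; tail

ISSUED = 4,5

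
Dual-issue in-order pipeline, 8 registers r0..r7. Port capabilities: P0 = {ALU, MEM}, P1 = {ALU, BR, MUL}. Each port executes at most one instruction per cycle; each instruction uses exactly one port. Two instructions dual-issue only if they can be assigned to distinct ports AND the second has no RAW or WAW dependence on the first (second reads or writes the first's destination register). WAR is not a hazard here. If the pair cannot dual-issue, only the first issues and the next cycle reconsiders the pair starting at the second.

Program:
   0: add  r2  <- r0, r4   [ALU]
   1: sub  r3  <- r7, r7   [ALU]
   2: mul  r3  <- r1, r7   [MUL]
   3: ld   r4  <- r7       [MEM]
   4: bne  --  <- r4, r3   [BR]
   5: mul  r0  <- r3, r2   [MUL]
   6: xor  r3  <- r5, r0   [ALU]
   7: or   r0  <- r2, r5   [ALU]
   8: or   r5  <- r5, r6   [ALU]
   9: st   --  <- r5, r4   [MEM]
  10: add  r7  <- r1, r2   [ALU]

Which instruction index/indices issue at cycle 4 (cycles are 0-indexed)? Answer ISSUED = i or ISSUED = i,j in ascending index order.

ISSUED = 6,7

  cy0 -> i0/i1 (add sub) pair
  cy1 -> i2/i3 (mul ld) pair
  cy2 -> i4 (bne) no-port BR/MUL
  cy3 -> i5 (mul) RAW r0
  cy4 -> i6/i7 (xor or) pair
  cy5 -> i8 (or) RAW r5
  cy6 -> i9/i10 (st add) pair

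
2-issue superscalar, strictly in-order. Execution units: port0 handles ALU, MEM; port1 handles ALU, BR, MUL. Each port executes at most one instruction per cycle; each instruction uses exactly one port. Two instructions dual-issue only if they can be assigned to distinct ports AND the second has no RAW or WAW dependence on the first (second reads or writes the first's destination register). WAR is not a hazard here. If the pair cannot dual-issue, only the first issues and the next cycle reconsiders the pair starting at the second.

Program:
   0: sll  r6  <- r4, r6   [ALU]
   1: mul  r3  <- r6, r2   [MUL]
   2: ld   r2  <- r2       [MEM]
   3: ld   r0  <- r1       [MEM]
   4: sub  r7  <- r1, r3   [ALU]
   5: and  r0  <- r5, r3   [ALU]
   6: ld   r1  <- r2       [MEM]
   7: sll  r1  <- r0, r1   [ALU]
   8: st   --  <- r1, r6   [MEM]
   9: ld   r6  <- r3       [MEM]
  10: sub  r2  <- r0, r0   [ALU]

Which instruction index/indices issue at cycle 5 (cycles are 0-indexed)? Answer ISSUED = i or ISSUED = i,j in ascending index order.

ISSUED = 8

0. sll.ALU @i0  | RAW r6
1. mul.MUL ld.MEM @i1+i2  | 2-wide
2. ld.MEM sub.ALU @i3+i4  | 2-wide
3. and.ALU ld.MEM @i5+i6  | 2-wide
4. sll.ALU @i7  | RAW r1
5. st.MEM @i8  | no-port MEM/MEM
6. ld.MEM sub.ALU @i9+i10  | 2-wide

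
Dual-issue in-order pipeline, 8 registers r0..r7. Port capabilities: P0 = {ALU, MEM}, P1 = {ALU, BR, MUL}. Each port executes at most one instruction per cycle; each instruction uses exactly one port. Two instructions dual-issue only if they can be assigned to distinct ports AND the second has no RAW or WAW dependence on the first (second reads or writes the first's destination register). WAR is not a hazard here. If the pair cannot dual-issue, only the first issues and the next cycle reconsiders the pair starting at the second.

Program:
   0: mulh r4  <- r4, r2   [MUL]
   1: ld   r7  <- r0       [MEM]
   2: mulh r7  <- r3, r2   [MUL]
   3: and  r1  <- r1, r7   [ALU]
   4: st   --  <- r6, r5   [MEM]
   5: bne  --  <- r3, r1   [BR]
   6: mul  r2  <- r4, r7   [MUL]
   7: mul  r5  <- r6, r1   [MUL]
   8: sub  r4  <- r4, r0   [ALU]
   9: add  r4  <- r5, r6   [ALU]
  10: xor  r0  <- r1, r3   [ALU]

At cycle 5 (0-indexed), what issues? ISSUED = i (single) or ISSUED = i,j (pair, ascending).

ISSUED = 7,8

#0 head=0: mulh+ld i0&i1 2-wide
#1 head=2: mulh i2 RAW r7
#2 head=3: and+st i3&i4 2-wide
#3 head=5: bne i5 no-port BR/MUL
#4 head=6: mul i6 no-port MUL/MUL
#5 head=7: mul+sub i7&i8 2-wide
#6 head=9: add+xor i9&i10 2-wide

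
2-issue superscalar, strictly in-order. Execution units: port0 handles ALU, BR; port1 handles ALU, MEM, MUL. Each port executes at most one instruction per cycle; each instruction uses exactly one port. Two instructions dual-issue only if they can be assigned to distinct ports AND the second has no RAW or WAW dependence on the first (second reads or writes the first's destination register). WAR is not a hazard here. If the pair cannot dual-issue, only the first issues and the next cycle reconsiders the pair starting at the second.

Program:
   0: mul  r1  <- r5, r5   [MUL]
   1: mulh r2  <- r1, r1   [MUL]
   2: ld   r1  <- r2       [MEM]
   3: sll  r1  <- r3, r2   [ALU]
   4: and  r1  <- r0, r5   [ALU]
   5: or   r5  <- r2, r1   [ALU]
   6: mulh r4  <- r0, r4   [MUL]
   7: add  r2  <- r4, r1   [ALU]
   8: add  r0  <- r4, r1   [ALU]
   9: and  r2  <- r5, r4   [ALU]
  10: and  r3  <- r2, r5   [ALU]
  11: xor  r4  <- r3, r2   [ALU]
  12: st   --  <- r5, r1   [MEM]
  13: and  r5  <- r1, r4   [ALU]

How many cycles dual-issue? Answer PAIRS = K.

t=0 i0:mul.MUL ; no-port MUL/MUL
t=1 i1:mulh.MUL ; no-port MUL/MEM
t=2 i2:ld.MEM ; WAW r1
t=3 i3:sll.ALU ; WAW r1
t=4 i4:and.ALU ; RAW r1
t=5 i5&i6:or.ALU/mulh.MUL ; 2-wide
t=6 i7&i8:add.ALU/add.ALU ; 2-wide
t=7 i9:and.ALU ; RAW r2
t=8 i10:and.ALU ; RAW r3
t=9 i11&i12:xor.ALU/st.MEM ; 2-wide
t=10 i13:and.ALU ; tail

PAIRS = 3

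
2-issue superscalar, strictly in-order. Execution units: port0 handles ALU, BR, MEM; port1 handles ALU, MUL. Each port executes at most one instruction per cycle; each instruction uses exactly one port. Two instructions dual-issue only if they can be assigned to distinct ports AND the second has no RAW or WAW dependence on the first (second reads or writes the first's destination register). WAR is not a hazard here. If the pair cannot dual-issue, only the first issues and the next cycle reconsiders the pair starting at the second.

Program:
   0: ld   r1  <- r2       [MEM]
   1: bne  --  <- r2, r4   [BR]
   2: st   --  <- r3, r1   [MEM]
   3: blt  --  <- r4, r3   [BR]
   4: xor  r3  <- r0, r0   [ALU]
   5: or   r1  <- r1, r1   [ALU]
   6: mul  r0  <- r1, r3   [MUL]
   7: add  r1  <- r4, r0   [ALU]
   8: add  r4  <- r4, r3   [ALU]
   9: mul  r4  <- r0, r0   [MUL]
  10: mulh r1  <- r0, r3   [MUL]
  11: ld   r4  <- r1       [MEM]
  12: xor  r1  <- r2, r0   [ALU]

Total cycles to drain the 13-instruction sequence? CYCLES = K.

  cy0 -> i0 (ld.MEM) no-port MEM/BR
  cy1 -> i1 (bne.BR) no-port BR/MEM
  cy2 -> i2 (st.MEM) no-port MEM/BR
  cy3 -> i3/i4 (blt.BR/xor.ALU) pair
  cy4 -> i5 (or.ALU) RAW r1
  cy5 -> i6 (mul.MUL) RAW r0
  cy6 -> i7/i8 (add.ALU/add.ALU) pair
  cy7 -> i9 (mul.MUL) no-port MUL/MUL
  cy8 -> i10 (mulh.MUL) RAW r1
  cy9 -> i11/i12 (ld.MEM/xor.ALU) pair

CYCLES = 10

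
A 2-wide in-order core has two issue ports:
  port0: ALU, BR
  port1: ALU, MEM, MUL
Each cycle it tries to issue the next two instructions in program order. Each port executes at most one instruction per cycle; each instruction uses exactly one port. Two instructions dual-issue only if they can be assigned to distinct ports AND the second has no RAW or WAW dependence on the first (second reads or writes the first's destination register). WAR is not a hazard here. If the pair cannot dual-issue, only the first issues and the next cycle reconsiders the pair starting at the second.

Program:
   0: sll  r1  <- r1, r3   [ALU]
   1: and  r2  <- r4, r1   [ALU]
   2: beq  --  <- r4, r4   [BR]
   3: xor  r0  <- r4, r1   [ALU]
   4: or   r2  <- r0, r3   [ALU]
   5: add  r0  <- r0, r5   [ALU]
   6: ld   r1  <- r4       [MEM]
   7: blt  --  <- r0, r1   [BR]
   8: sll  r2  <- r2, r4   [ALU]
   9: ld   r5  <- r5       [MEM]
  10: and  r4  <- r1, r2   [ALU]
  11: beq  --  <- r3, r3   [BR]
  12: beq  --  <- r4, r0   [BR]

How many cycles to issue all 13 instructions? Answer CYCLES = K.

CYCLES = 9

[0] i0  sll.ALU  -- RAW r1
[1] i1+i2  and.ALU;beq.BR  -- dual
[2] i3  xor.ALU  -- RAW r0
[3] i4+i5  or.ALU;add.ALU  -- dual
[4] i6  ld.MEM  -- RAW r1
[5] i7+i8  blt.BR;sll.ALU  -- dual
[6] i9+i10  ld.MEM;and.ALU  -- dual
[7] i11  beq.BR  -- no-port BR/BR
[8] i12  beq.BR  -- tail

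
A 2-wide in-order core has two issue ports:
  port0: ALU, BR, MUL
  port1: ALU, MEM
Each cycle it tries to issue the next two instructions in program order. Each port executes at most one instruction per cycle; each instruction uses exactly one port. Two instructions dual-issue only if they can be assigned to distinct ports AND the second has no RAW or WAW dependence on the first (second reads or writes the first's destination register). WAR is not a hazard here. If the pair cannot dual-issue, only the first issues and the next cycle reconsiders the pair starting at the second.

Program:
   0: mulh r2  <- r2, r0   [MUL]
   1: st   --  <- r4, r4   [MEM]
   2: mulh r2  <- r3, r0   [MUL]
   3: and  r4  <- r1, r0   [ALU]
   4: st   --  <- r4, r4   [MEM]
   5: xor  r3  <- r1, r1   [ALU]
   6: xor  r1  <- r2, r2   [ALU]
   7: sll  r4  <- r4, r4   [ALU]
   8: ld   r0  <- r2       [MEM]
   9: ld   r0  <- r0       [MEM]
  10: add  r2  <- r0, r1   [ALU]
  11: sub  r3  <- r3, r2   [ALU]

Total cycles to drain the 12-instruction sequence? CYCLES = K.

  cy0 -> i0,i1 (mulh/st) pair
  cy1 -> i2,i3 (mulh/and) pair
  cy2 -> i4,i5 (st/xor) pair
  cy3 -> i6,i7 (xor/sll) pair
  cy4 -> i8 (ld) no-port MEM/MEM
  cy5 -> i9 (ld) RAW r0
  cy6 -> i10 (add) RAW r2
  cy7 -> i11 (sub) tail

CYCLES = 8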